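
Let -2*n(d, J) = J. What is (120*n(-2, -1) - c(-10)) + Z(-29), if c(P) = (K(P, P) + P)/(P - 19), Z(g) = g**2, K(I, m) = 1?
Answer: 26120/29 ≈ 900.69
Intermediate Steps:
n(d, J) = -J/2
c(P) = (1 + P)/(-19 + P) (c(P) = (1 + P)/(P - 19) = (1 + P)/(-19 + P))
(120*n(-2, -1) - c(-10)) + Z(-29) = (120*(-1/2*(-1)) - (1 - 10)/(-19 - 10)) + (-29)**2 = (120*(1/2) - (-9)/(-29)) + 841 = (60 - (-1)*(-9)/29) + 841 = (60 - 1*9/29) + 841 = (60 - 9/29) + 841 = 1731/29 + 841 = 26120/29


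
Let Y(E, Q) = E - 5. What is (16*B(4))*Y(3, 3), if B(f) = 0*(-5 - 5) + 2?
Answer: -64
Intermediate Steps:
Y(E, Q) = -5 + E
B(f) = 2 (B(f) = 0*(-10) + 2 = 0 + 2 = 2)
(16*B(4))*Y(3, 3) = (16*2)*(-5 + 3) = 32*(-2) = -64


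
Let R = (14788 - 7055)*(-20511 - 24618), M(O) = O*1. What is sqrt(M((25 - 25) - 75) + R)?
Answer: 6*I*sqrt(9693962) ≈ 18681.0*I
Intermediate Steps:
M(O) = O
R = -348982557 (R = 7733*(-45129) = -348982557)
sqrt(M((25 - 25) - 75) + R) = sqrt(((25 - 25) - 75) - 348982557) = sqrt((0 - 75) - 348982557) = sqrt(-75 - 348982557) = sqrt(-348982632) = 6*I*sqrt(9693962)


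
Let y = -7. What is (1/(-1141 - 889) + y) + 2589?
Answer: 5241459/2030 ≈ 2582.0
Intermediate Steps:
(1/(-1141 - 889) + y) + 2589 = (1/(-1141 - 889) - 7) + 2589 = (1/(-2030) - 7) + 2589 = (-1/2030 - 7) + 2589 = -14211/2030 + 2589 = 5241459/2030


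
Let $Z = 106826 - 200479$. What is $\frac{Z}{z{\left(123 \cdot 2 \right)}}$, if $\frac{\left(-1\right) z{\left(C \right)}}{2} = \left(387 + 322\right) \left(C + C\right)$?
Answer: $\frac{93653}{697656} \approx 0.13424$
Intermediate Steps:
$z{\left(C \right)} = - 2836 C$ ($z{\left(C \right)} = - 2 \left(387 + 322\right) \left(C + C\right) = - 2 \cdot 709 \cdot 2 C = - 2 \cdot 1418 C = - 2836 C$)
$Z = -93653$
$\frac{Z}{z{\left(123 \cdot 2 \right)}} = - \frac{93653}{\left(-2836\right) 123 \cdot 2} = - \frac{93653}{\left(-2836\right) 246} = - \frac{93653}{-697656} = \left(-93653\right) \left(- \frac{1}{697656}\right) = \frac{93653}{697656}$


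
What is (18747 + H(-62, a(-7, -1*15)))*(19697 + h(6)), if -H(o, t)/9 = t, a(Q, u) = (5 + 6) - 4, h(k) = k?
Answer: 368130852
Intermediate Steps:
a(Q, u) = 7 (a(Q, u) = 11 - 4 = 7)
H(o, t) = -9*t
(18747 + H(-62, a(-7, -1*15)))*(19697 + h(6)) = (18747 - 9*7)*(19697 + 6) = (18747 - 63)*19703 = 18684*19703 = 368130852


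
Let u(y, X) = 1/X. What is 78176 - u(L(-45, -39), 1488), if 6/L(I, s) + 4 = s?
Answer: 116325887/1488 ≈ 78176.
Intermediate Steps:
L(I, s) = 6/(-4 + s)
78176 - u(L(-45, -39), 1488) = 78176 - 1/1488 = 116325887/1488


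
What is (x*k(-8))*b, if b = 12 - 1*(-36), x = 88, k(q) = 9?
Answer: 38016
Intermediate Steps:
b = 48 (b = 12 + 36 = 48)
(x*k(-8))*b = (88*9)*48 = 792*48 = 38016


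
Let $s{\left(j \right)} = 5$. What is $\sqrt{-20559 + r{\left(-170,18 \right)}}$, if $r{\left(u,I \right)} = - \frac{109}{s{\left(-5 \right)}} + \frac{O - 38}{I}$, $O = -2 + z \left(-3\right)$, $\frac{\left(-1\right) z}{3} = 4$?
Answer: $\frac{i \sqrt{4630730}}{15} \approx 143.46 i$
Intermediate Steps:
$z = -12$ ($z = \left(-3\right) 4 = -12$)
$O = 34$ ($O = -2 - -36 = -2 + 36 = 34$)
$r{\left(u,I \right)} = - \frac{109}{5} - \frac{4}{I}$ ($r{\left(u,I \right)} = - \frac{109}{5} + \frac{34 - 38}{I} = \left(-109\right) \frac{1}{5} - \frac{4}{I} = - \frac{109}{5} - \frac{4}{I}$)
$\sqrt{-20559 + r{\left(-170,18 \right)}} = \sqrt{-20559 - \left(\frac{109}{5} + \frac{4}{18}\right)} = \sqrt{-20559 - \frac{991}{45}} = \sqrt{- \frac{926146}{45}} = \frac{i \sqrt{4630730}}{15}$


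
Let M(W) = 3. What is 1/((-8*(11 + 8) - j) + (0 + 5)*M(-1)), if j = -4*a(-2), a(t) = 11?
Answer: -1/93 ≈ -0.010753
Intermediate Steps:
j = -44 (j = -4*11 = -44)
1/((-8*(11 + 8) - j) + (0 + 5)*M(-1)) = 1/((-8*(11 + 8) - 1*(-44)) + (0 + 5)*3) = 1/((-8*19 + 44) + 5*3) = 1/((-152 + 44) + 15) = 1/(-108 + 15) = 1/(-93) = -1/93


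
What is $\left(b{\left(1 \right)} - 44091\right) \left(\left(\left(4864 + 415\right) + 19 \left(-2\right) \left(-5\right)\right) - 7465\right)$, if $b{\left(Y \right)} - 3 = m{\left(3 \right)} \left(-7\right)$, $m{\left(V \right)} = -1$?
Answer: $87985676$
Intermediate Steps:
$b{\left(Y \right)} = 10$ ($b{\left(Y \right)} = 3 - -7 = 3 + 7 = 10$)
$\left(b{\left(1 \right)} - 44091\right) \left(\left(\left(4864 + 415\right) + 19 \left(-2\right) \left(-5\right)\right) - 7465\right) = \left(10 - 44091\right) \left(\left(\left(4864 + 415\right) + 19 \left(-2\right) \left(-5\right)\right) - 7465\right) = - 44081 \left(\left(5279 - -190\right) - 7465\right) = - 44081 \left(\left(5279 + 190\right) - 7465\right) = - 44081 \left(5469 - 7465\right) = \left(-44081\right) \left(-1996\right) = 87985676$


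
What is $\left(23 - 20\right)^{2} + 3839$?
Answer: $3848$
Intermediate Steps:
$\left(23 - 20\right)^{2} + 3839 = 3^{2} + 3839 = 9 + 3839 = 3848$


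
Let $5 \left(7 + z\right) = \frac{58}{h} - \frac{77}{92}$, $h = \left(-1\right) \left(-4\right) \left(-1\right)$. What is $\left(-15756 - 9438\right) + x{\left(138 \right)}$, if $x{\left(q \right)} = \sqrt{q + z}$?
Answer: $-25194 + \frac{7 \sqrt{138115}}{230} \approx -25183.0$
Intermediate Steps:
$h = -4$ ($h = 4 \left(-1\right) = -4$)
$z = - \frac{4631}{460}$ ($z = -7 + \frac{\frac{58}{-4} - \frac{77}{92}}{5} = -7 + \frac{58 \left(- \frac{1}{4}\right) - \frac{77}{92}}{5} = -7 + \frac{- \frac{29}{2} - \frac{77}{92}}{5} = -7 + \frac{1}{5} \left(- \frac{1411}{92}\right) = -7 - \frac{1411}{460} = - \frac{4631}{460} \approx -10.067$)
$x{\left(q \right)} = \sqrt{- \frac{4631}{460} + q}$ ($x{\left(q \right)} = \sqrt{q - \frac{4631}{460}} = \sqrt{- \frac{4631}{460} + q}$)
$\left(-15756 - 9438\right) + x{\left(138 \right)} = \left(-15756 - 9438\right) + \frac{\sqrt{-532565 + 52900 \cdot 138}}{230} = -25194 + \frac{\sqrt{-532565 + 7300200}}{230} = -25194 + \frac{\sqrt{6767635}}{230} = -25194 + \frac{7 \sqrt{138115}}{230}$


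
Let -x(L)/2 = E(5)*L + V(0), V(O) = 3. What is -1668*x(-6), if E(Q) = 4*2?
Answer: -150120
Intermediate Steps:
E(Q) = 8
x(L) = -6 - 16*L (x(L) = -2*(8*L + 3) = -2*(3 + 8*L) = -6 - 16*L)
-1668*x(-6) = -1668*(-6 - 16*(-6)) = -1668*(-6 + 96) = -1668*90 = -150120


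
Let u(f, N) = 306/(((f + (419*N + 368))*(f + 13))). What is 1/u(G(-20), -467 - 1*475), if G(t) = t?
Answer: 460075/51 ≈ 9021.1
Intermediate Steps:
u(f, N) = 306/((13 + f)*(368 + f + 419*N)) (u(f, N) = 306/(((f + (368 + 419*N))*(13 + f))) = 306/(((368 + f + 419*N)*(13 + f))) = 306/(((13 + f)*(368 + f + 419*N))) = 306*(1/((13 + f)*(368 + f + 419*N))) = 306/((13 + f)*(368 + f + 419*N)))
1/u(G(-20), -467 - 1*475) = 1/(306/(4784 + (-20)² + 381*(-20) + 5447*(-467 - 1*475) + 419*(-467 - 1*475)*(-20))) = 1/(306/(4784 + 400 - 7620 + 5447*(-467 - 475) + 419*(-467 - 475)*(-20))) = 1/(306/(4784 + 400 - 7620 + 5447*(-942) + 419*(-942)*(-20))) = 1/(306/(4784 + 400 - 7620 - 5131074 + 7893960)) = 1/(306/2760450) = 1/(306*(1/2760450)) = 1/(51/460075) = 460075/51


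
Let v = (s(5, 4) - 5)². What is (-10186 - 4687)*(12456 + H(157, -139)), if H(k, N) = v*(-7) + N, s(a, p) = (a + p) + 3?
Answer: -178089302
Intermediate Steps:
s(a, p) = 3 + a + p
v = 49 (v = ((3 + 5 + 4) - 5)² = (12 - 5)² = 7² = 49)
H(k, N) = -343 + N (H(k, N) = 49*(-7) + N = -343 + N)
(-10186 - 4687)*(12456 + H(157, -139)) = (-10186 - 4687)*(12456 + (-343 - 139)) = -14873*(12456 - 482) = -14873*11974 = -178089302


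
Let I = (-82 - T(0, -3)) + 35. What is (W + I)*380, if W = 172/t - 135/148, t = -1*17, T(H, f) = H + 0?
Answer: -13870285/629 ≈ -22051.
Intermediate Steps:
T(H, f) = H
t = -17
W = -27751/2516 (W = 172/(-17) - 135/148 = 172*(-1/17) - 135*1/148 = -172/17 - 135/148 = -27751/2516 ≈ -11.030)
I = -47 (I = (-82 - 1*0) + 35 = (-82 + 0) + 35 = -82 + 35 = -47)
(W + I)*380 = (-27751/2516 - 47)*380 = -146003/2516*380 = -13870285/629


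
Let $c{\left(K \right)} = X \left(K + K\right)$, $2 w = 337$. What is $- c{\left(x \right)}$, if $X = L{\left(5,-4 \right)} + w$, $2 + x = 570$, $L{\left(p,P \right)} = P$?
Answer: $-186872$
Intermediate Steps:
$w = \frac{337}{2}$ ($w = \frac{1}{2} \cdot 337 = \frac{337}{2} \approx 168.5$)
$x = 568$ ($x = -2 + 570 = 568$)
$X = \frac{329}{2}$ ($X = -4 + \frac{337}{2} = \frac{329}{2} \approx 164.5$)
$c{\left(K \right)} = 329 K$ ($c{\left(K \right)} = \frac{329 \left(K + K\right)}{2} = \frac{329 \cdot 2 K}{2} = 329 K$)
$- c{\left(x \right)} = - 329 \cdot 568 = \left(-1\right) 186872 = -186872$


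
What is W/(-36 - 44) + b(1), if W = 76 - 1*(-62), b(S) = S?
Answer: -29/40 ≈ -0.72500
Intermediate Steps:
W = 138 (W = 76 + 62 = 138)
W/(-36 - 44) + b(1) = 138/(-36 - 44) + 1 = 138/(-80) + 1 = 138*(-1/80) + 1 = -69/40 + 1 = -29/40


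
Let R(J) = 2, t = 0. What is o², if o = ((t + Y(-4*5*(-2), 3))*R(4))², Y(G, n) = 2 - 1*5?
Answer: 1296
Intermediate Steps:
Y(G, n) = -3 (Y(G, n) = 2 - 5 = -3)
o = 36 (o = ((0 - 3)*2)² = (-3*2)² = (-6)² = 36)
o² = 36² = 1296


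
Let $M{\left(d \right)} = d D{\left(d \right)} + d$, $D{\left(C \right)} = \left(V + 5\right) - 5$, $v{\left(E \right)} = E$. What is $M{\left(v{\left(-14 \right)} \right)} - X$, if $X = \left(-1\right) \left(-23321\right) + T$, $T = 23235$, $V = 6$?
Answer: $-46654$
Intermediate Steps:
$D{\left(C \right)} = 6$ ($D{\left(C \right)} = \left(6 + 5\right) - 5 = 11 - 5 = 6$)
$X = 46556$ ($X = \left(-1\right) \left(-23321\right) + 23235 = 23321 + 23235 = 46556$)
$M{\left(d \right)} = 7 d$ ($M{\left(d \right)} = d 6 + d = 6 d + d = 7 d$)
$M{\left(v{\left(-14 \right)} \right)} - X = 7 \left(-14\right) - 46556 = -98 - 46556 = -46654$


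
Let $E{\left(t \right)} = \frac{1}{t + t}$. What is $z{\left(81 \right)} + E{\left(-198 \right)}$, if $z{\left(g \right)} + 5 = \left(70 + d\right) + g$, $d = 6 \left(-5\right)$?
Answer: $\frac{45935}{396} \approx 116.0$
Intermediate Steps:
$d = -30$
$E{\left(t \right)} = \frac{1}{2 t}$
$z{\left(g \right)} = 35 + g$ ($z{\left(g \right)} = -5 + \left(\left(70 - 30\right) + g\right) = -5 + \left(40 + g\right) = 35 + g$)
$z{\left(81 \right)} + E{\left(-198 \right)} = \left(35 + 81\right) + \frac{1}{2 \left(-198\right)} = 116 + \frac{1}{2} \left(- \frac{1}{198}\right) = 116 - \frac{1}{396} = \frac{45935}{396}$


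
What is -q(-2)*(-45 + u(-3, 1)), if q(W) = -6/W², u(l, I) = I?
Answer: -66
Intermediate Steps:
q(W) = -6/W²
-q(-2)*(-45 + u(-3, 1)) = -(-6/(-2)²)*(-45 + 1) = -(-6*¼)*(-44) = -(-3)*(-44)/2 = -1*66 = -66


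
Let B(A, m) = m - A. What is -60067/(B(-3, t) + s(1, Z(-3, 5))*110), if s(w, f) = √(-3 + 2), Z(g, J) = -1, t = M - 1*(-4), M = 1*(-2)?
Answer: -60067/2425 + 1321474*I/2425 ≈ -24.77 + 544.94*I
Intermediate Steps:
M = -2
t = 2 (t = -2 - 1*(-4) = -2 + 4 = 2)
s(w, f) = I (s(w, f) = √(-1) = I)
-60067/(B(-3, t) + s(1, Z(-3, 5))*110) = -60067/((2 - 1*(-3)) + I*110) = -60067/((2 + 3) + 110*I) = -60067*(5 - 110*I)/12125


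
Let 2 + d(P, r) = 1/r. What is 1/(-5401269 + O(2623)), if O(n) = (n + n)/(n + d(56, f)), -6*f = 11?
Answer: -28825/155691521219 ≈ -1.8514e-7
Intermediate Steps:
f = -11/6 (f = -⅙*11 = -11/6 ≈ -1.8333)
d(P, r) = -2 + 1/r
O(n) = 2*n/(-28/11 + n) (O(n) = (n + n)/(n + (-2 + 1/(-11/6))) = (2*n)/(n + (-2 - 6/11)) = (2*n)/(n - 28/11) = (2*n)/(-28/11 + n) = 2*n/(-28/11 + n))
1/(-5401269 + O(2623)) = 1/(-5401269 + 22*2623/(-28 + 11*2623)) = 1/(-5401269 + 22*2623/(-28 + 28853)) = 1/(-5401269 + 22*2623/28825) = 1/(-5401269 + 22*2623*(1/28825)) = 1/(-5401269 + 57706/28825) = 1/(-155691521219/28825) = -28825/155691521219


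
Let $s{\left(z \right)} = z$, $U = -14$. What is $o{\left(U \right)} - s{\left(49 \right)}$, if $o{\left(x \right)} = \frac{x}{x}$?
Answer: $-48$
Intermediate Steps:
$o{\left(x \right)} = 1$
$o{\left(U \right)} - s{\left(49 \right)} = 1 - 49 = -48$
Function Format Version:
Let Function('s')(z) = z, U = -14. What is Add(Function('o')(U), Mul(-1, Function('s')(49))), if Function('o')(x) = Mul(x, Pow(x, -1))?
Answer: -48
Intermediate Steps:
Function('o')(x) = 1
Add(Function('o')(U), Mul(-1, Function('s')(49))) = Add(1, Mul(-1, 49)) = Add(1, -49) = -48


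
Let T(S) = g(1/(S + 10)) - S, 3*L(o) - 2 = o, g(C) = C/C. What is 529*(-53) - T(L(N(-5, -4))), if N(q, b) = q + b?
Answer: -84121/3 ≈ -28040.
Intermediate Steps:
g(C) = 1
N(q, b) = b + q
L(o) = 2/3 + o/3
T(S) = 1 - S
529*(-53) - T(L(N(-5, -4))) = 529*(-53) - (1 - (2/3 + (-4 - 5)/3)) = -28037 - (1 - (2/3 + (1/3)*(-9))) = -28037 - (1 - (2/3 - 3)) = -28037 - (1 - 1*(-7/3)) = -28037 - (1 + 7/3) = -28037 - 1*10/3 = -28037 - 10/3 = -84121/3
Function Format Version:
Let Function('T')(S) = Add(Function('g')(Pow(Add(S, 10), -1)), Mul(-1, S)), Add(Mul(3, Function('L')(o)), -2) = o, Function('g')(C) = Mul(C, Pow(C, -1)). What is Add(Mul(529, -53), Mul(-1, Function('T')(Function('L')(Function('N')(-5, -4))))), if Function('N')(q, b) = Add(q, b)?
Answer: Rational(-84121, 3) ≈ -28040.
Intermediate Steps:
Function('g')(C) = 1
Function('N')(q, b) = Add(b, q)
Function('L')(o) = Add(Rational(2, 3), Mul(Rational(1, 3), o))
Function('T')(S) = Add(1, Mul(-1, S))
Add(Mul(529, -53), Mul(-1, Function('T')(Function('L')(Function('N')(-5, -4))))) = Add(Mul(529, -53), Mul(-1, Add(1, Mul(-1, Add(Rational(2, 3), Mul(Rational(1, 3), Add(-4, -5))))))) = Add(-28037, Mul(-1, Add(1, Mul(-1, Add(Rational(2, 3), Mul(Rational(1, 3), -9)))))) = Add(-28037, Mul(-1, Add(1, Mul(-1, Add(Rational(2, 3), -3))))) = Add(-28037, Mul(-1, Add(1, Mul(-1, Rational(-7, 3))))) = Add(-28037, Mul(-1, Add(1, Rational(7, 3)))) = Add(-28037, Mul(-1, Rational(10, 3))) = Add(-28037, Rational(-10, 3)) = Rational(-84121, 3)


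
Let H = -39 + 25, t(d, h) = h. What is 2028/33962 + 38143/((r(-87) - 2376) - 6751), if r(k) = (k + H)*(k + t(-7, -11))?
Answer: 648488077/13092351 ≈ 49.532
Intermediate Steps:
H = -14
r(k) = (-14 + k)*(-11 + k) (r(k) = (k - 14)*(k - 11) = (-14 + k)*(-11 + k))
2028/33962 + 38143/((r(-87) - 2376) - 6751) = 2028/33962 + 38143/(((154 + (-87)² - 25*(-87)) - 2376) - 6751) = 2028*(1/33962) + 38143/(((154 + 7569 + 2175) - 2376) - 6751) = 1014/16981 + 38143/((9898 - 2376) - 6751) = 1014/16981 + 38143/(7522 - 6751) = 1014/16981 + 38143/771 = 648488077/13092351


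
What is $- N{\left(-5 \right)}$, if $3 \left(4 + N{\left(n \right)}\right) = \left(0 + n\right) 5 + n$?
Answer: $14$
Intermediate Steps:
$N{\left(n \right)} = -4 + 2 n$ ($N{\left(n \right)} = -4 + \frac{\left(0 + n\right) 5 + n}{3} = -4 + \frac{n 5 + n}{3} = -4 + \frac{5 n + n}{3} = -4 + \frac{6 n}{3} = -4 + 2 n$)
$- N{\left(-5 \right)} = - (-4 + 2 \left(-5\right)) = - (-4 - 10) = \left(-1\right) \left(-14\right) = 14$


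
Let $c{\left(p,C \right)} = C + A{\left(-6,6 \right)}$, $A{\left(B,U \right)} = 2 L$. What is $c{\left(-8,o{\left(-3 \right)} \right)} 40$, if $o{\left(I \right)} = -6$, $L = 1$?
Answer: $-160$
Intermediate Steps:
$A{\left(B,U \right)} = 2$ ($A{\left(B,U \right)} = 2 \cdot 1 = 2$)
$c{\left(p,C \right)} = 2 + C$ ($c{\left(p,C \right)} = C + 2 = 2 + C$)
$c{\left(-8,o{\left(-3 \right)} \right)} 40 = \left(2 - 6\right) 40 = \left(-4\right) 40 = -160$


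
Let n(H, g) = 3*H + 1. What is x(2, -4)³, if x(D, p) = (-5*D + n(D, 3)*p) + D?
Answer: -46656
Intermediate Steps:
n(H, g) = 1 + 3*H
x(D, p) = -4*D + p*(1 + 3*D) (x(D, p) = (-5*D + (1 + 3*D)*p) + D = (-5*D + p*(1 + 3*D)) + D = -4*D + p*(1 + 3*D))
x(2, -4)³ = (-4*2 - 4*(1 + 3*2))³ = (-8 - 4*(1 + 6))³ = (-8 - 4*7)³ = (-8 - 28)³ = (-36)³ = -46656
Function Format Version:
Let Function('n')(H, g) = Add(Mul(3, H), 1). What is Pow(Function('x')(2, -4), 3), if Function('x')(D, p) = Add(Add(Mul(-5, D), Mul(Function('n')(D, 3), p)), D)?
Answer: -46656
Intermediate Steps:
Function('n')(H, g) = Add(1, Mul(3, H))
Function('x')(D, p) = Add(Mul(-4, D), Mul(p, Add(1, Mul(3, D)))) (Function('x')(D, p) = Add(Add(Mul(-5, D), Mul(Add(1, Mul(3, D)), p)), D) = Add(Add(Mul(-5, D), Mul(p, Add(1, Mul(3, D)))), D) = Add(Mul(-4, D), Mul(p, Add(1, Mul(3, D)))))
Pow(Function('x')(2, -4), 3) = Pow(Add(Mul(-4, 2), Mul(-4, Add(1, Mul(3, 2)))), 3) = Pow(Add(-8, Mul(-4, Add(1, 6))), 3) = Pow(Add(-8, Mul(-4, 7)), 3) = Pow(Add(-8, -28), 3) = Pow(-36, 3) = -46656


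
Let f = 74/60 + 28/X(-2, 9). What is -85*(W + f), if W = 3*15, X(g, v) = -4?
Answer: -20009/6 ≈ -3334.8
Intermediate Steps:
W = 45
f = -173/30 (f = 74/60 + 28/(-4) = 74*(1/60) + 28*(-¼) = 37/30 - 7 = -173/30 ≈ -5.7667)
-85*(W + f) = -85*(45 - 173/30) = -85*1177/30 = -20009/6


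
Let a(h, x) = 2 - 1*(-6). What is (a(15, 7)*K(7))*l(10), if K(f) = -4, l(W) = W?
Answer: -320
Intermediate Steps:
a(h, x) = 8 (a(h, x) = 2 + 6 = 8)
(a(15, 7)*K(7))*l(10) = (8*(-4))*10 = -32*10 = -320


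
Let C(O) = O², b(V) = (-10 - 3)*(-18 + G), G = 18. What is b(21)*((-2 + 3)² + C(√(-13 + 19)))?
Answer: 0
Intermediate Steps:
b(V) = 0 (b(V) = (-10 - 3)*(-18 + 18) = -13*0 = 0)
b(21)*((-2 + 3)² + C(√(-13 + 19))) = 0*((-2 + 3)² + (√(-13 + 19))²) = 0*(1² + (√6)²) = 0*(1 + 6) = 0*7 = 0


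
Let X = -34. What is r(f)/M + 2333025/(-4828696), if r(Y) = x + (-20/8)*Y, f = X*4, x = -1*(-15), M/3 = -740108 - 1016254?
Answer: -6147311776115/12721407245928 ≈ -0.48323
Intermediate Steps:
M = -5269086 (M = 3*(-740108 - 1016254) = 3*(-1756362) = -5269086)
x = 15
f = -136 (f = -34*4 = -136)
r(Y) = 15 - 5*Y/2 (r(Y) = 15 + (-20/8)*Y = 15 + (-20*1/8)*Y = 15 - 5*Y/2)
r(f)/M + 2333025/(-4828696) = (15 - 5/2*(-136))/(-5269086) + 2333025/(-4828696) = (15 + 340)*(-1/5269086) + 2333025*(-1/4828696) = 355*(-1/5269086) - 2333025/4828696 = -355/5269086 - 2333025/4828696 = -6147311776115/12721407245928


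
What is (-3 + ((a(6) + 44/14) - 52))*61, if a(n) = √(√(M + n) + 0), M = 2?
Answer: -22143/7 + 61*2^(¾) ≈ -3060.7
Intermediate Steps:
a(n) = (2 + n)^(¼) (a(n) = √(√(2 + n) + 0) = √(√(2 + n)) = (2 + n)^(¼))
(-3 + ((a(6) + 44/14) - 52))*61 = (-3 + (((2 + 6)^(¼) + 44/14) - 52))*61 = (-3 + ((8^(¼) + 44*(1/14)) - 52))*61 = (-3 + ((2^(¾) + 22/7) - 52))*61 = (-3 + ((22/7 + 2^(¾)) - 52))*61 = (-3 + (-342/7 + 2^(¾)))*61 = (-363/7 + 2^(¾))*61 = -22143/7 + 61*2^(¾)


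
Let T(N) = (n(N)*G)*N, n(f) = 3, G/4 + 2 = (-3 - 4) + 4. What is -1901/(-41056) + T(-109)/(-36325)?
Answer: -39890483/298271840 ≈ -0.13374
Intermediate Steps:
G = -20 (G = -8 + 4*((-3 - 4) + 4) = -8 + 4*(-7 + 4) = -8 + 4*(-3) = -8 - 12 = -20)
T(N) = -60*N (T(N) = (3*(-20))*N = -60*N)
-1901/(-41056) + T(-109)/(-36325) = -1901/(-41056) - 60*(-109)/(-36325) = -1901*(-1/41056) + 6540*(-1/36325) = 1901/41056 - 1308/7265 = -39890483/298271840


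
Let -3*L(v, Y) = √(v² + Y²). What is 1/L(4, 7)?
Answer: -3*√65/65 ≈ -0.37210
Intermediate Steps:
L(v, Y) = -√(Y² + v²)/3 (L(v, Y) = -√(v² + Y²)/3 = -√(Y² + v²)/3)
1/L(4, 7) = 1/(-√(7² + 4²)/3) = 1/(-√(49 + 16)/3) = 1/(-√65/3) = -3*√65/65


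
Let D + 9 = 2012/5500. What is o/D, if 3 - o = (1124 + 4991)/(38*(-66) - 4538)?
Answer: -37472875/83650112 ≈ -0.44797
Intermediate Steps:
o = 27253/7046 (o = 3 - (1124 + 4991)/(38*(-66) - 4538) = 3 - 6115/(-2508 - 4538) = 3 - 6115/(-7046) = 3 - 6115*(-1)/7046 = 3 - 1*(-6115/7046) = 3 + 6115/7046 = 27253/7046 ≈ 3.8679)
D = -11872/1375 (D = -9 + 2012/5500 = -9 + 2012*(1/5500) = -9 + 503/1375 = -11872/1375 ≈ -8.6342)
o/D = 27253/(7046*(-11872/1375)) = (27253/7046)*(-1375/11872) = -37472875/83650112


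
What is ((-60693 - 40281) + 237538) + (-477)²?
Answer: 364093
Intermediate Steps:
((-60693 - 40281) + 237538) + (-477)² = (-100974 + 237538) + 227529 = 136564 + 227529 = 364093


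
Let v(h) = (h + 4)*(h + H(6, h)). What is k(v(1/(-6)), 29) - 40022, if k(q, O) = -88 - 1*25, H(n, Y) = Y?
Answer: -40135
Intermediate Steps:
v(h) = 2*h*(4 + h) (v(h) = (h + 4)*(h + h) = (4 + h)*(2*h) = 2*h*(4 + h))
k(q, O) = -113 (k(q, O) = -88 - 25 = -113)
k(v(1/(-6)), 29) - 40022 = -113 - 40022 = -40135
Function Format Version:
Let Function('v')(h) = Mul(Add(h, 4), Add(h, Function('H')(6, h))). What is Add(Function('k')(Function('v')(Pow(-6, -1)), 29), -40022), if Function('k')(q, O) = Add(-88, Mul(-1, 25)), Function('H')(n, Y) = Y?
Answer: -40135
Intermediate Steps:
Function('v')(h) = Mul(2, h, Add(4, h)) (Function('v')(h) = Mul(Add(h, 4), Add(h, h)) = Mul(Add(4, h), Mul(2, h)) = Mul(2, h, Add(4, h)))
Function('k')(q, O) = -113 (Function('k')(q, O) = Add(-88, -25) = -113)
Add(Function('k')(Function('v')(Pow(-6, -1)), 29), -40022) = Add(-113, -40022) = -40135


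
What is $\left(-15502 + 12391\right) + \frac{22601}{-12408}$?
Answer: $- \frac{38623889}{12408} \approx -3112.8$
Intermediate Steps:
$\left(-15502 + 12391\right) + \frac{22601}{-12408} = -3111 + 22601 \left(- \frac{1}{12408}\right) = -3111 - \frac{22601}{12408} = - \frac{38623889}{12408}$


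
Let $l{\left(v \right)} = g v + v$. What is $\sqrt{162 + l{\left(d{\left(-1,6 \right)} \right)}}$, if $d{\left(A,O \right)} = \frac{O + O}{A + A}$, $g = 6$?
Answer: $2 \sqrt{30} \approx 10.954$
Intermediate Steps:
$d{\left(A,O \right)} = \frac{O}{A}$ ($d{\left(A,O \right)} = \frac{2 O}{2 A} = 2 O \frac{1}{2 A} = \frac{O}{A}$)
$l{\left(v \right)} = 7 v$ ($l{\left(v \right)} = 6 v + v = 7 v$)
$\sqrt{162 + l{\left(d{\left(-1,6 \right)} \right)}} = \sqrt{162 + 7 \frac{6}{-1}} = \sqrt{162 + 7 \cdot 6 \left(-1\right)} = \sqrt{162 + 7 \left(-6\right)} = \sqrt{162 - 42} = \sqrt{120} = 2 \sqrt{30}$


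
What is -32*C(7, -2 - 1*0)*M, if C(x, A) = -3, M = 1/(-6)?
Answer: -16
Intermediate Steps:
M = -⅙ ≈ -0.16667
-32*C(7, -2 - 1*0)*M = -32*(-3)*(-1)/6 = -(-96)*(-1)/6 = -1*16 = -16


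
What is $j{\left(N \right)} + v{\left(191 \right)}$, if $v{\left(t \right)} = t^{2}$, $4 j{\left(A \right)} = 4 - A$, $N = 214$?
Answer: $\frac{72857}{2} \approx 36429.0$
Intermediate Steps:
$j{\left(A \right)} = 1 - \frac{A}{4}$ ($j{\left(A \right)} = \frac{4 - A}{4} = 1 - \frac{A}{4}$)
$j{\left(N \right)} + v{\left(191 \right)} = \left(1 - \frac{107}{2}\right) + 191^{2} = \left(1 - \frac{107}{2}\right) + 36481 = - \frac{105}{2} + 36481 = \frac{72857}{2}$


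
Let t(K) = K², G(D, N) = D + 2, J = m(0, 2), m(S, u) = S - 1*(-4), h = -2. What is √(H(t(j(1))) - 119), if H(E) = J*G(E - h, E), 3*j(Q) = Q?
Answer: I*√923/3 ≈ 10.127*I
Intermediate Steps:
j(Q) = Q/3
m(S, u) = 4 + S (m(S, u) = S + 4 = 4 + S)
J = 4 (J = 4 + 0 = 4)
G(D, N) = 2 + D
H(E) = 16 + 4*E (H(E) = 4*(2 + (E - 1*(-2))) = 4*(2 + (E + 2)) = 4*(2 + (2 + E)) = 4*(4 + E) = 16 + 4*E)
√(H(t(j(1))) - 119) = √((16 + 4*((⅓)*1)²) - 119) = √((16 + 4*(⅓)²) - 119) = √((16 + 4*(⅑)) - 119) = √((16 + 4/9) - 119) = √(148/9 - 119) = √(-923/9) = I*√923/3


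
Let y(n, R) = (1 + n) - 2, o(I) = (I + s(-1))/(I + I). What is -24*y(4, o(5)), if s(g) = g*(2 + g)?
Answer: -72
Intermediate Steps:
o(I) = (-1 + I)/(2*I) (o(I) = (I - (2 - 1))/(I + I) = (I - 1*1)/((2*I)) = (I - 1)*(1/(2*I)) = (-1 + I)*(1/(2*I)) = (-1 + I)/(2*I))
y(n, R) = -1 + n
-24*y(4, o(5)) = -24*(-1 + 4) = -24*3 = -72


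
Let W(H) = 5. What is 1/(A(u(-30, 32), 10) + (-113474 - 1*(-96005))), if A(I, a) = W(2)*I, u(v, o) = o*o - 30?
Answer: -1/12499 ≈ -8.0006e-5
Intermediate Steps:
u(v, o) = -30 + o² (u(v, o) = o² - 30 = -30 + o²)
A(I, a) = 5*I
1/(A(u(-30, 32), 10) + (-113474 - 1*(-96005))) = 1/(5*(-30 + 32²) + (-113474 - 1*(-96005))) = 1/(5*(-30 + 1024) + (-113474 + 96005)) = 1/(5*994 - 17469) = 1/(4970 - 17469) = 1/(-12499) = -1/12499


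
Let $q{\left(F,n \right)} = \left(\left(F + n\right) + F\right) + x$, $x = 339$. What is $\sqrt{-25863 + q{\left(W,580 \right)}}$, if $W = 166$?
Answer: $2 i \sqrt{6153} \approx 156.88 i$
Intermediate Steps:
$q{\left(F,n \right)} = 339 + n + 2 F$ ($q{\left(F,n \right)} = \left(\left(F + n\right) + F\right) + 339 = \left(n + 2 F\right) + 339 = 339 + n + 2 F$)
$\sqrt{-25863 + q{\left(W,580 \right)}} = \sqrt{-25863 + \left(339 + 580 + 2 \cdot 166\right)} = \sqrt{-25863 + \left(339 + 580 + 332\right)} = \sqrt{-25863 + 1251} = \sqrt{-24612} = 2 i \sqrt{6153}$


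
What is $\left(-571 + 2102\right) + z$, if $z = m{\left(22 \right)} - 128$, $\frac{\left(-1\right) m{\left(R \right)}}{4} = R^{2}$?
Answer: $-533$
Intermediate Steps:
$m{\left(R \right)} = - 4 R^{2}$
$z = -2064$ ($z = - 4 \cdot 22^{2} - 128 = \left(-4\right) 484 - 128 = -1936 - 128 = -2064$)
$\left(-571 + 2102\right) + z = \left(-571 + 2102\right) - 2064 = 1531 - 2064 = -533$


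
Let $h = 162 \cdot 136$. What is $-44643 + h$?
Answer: $-22611$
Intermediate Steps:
$h = 22032$
$-44643 + h = -44643 + 22032 = -22611$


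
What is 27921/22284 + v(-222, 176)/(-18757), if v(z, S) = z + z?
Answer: 177869431/139326996 ≈ 1.2766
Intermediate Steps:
v(z, S) = 2*z
27921/22284 + v(-222, 176)/(-18757) = 27921/22284 + (2*(-222))/(-18757) = 27921*(1/22284) - 444*(-1/18757) = 9307/7428 + 444/18757 = 177869431/139326996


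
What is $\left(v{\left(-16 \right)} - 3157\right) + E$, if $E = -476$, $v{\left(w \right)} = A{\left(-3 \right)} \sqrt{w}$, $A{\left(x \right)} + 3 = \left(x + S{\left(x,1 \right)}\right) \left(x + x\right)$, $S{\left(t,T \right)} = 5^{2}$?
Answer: $-3633 - 540 i \approx -3633.0 - 540.0 i$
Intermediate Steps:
$S{\left(t,T \right)} = 25$
$A{\left(x \right)} = -3 + 2 x \left(25 + x\right)$ ($A{\left(x \right)} = -3 + \left(x + 25\right) \left(x + x\right) = -3 + \left(25 + x\right) 2 x = -3 + 2 x \left(25 + x\right)$)
$v{\left(w \right)} = - 135 \sqrt{w}$ ($v{\left(w \right)} = \left(-3 + 2 \left(-3\right)^{2} + 50 \left(-3\right)\right) \sqrt{w} = \left(-3 + 2 \cdot 9 - 150\right) \sqrt{w} = \left(-3 + 18 - 150\right) \sqrt{w} = - 135 \sqrt{w}$)
$\left(v{\left(-16 \right)} - 3157\right) + E = \left(- 135 \sqrt{-16} - 3157\right) - 476 = \left(- 135 \cdot 4 i - 3157\right) - 476 = \left(- 540 i - 3157\right) - 476 = \left(-3157 - 540 i\right) - 476 = -3633 - 540 i$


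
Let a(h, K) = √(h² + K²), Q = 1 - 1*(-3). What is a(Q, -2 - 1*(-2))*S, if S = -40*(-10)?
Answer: 1600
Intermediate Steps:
Q = 4 (Q = 1 + 3 = 4)
a(h, K) = √(K² + h²)
S = 400
a(Q, -2 - 1*(-2))*S = √((-2 - 1*(-2))² + 4²)*400 = √((-2 + 2)² + 16)*400 = √(0² + 16)*400 = √(0 + 16)*400 = √16*400 = 4*400 = 1600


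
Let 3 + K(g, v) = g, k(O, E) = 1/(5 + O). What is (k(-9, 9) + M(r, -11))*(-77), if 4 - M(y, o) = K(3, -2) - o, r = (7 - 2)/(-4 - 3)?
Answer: 2233/4 ≈ 558.25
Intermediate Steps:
r = -5/7 (r = 5/(-7) = 5*(-⅐) = -5/7 ≈ -0.71429)
K(g, v) = -3 + g
M(y, o) = 4 + o (M(y, o) = 4 - ((-3 + 3) - o) = 4 - (0 - o) = 4 - (-1)*o = 4 + o)
(k(-9, 9) + M(r, -11))*(-77) = (1/(5 - 9) + (4 - 11))*(-77) = (1/(-4) - 7)*(-77) = (-¼ - 7)*(-77) = -29/4*(-77) = 2233/4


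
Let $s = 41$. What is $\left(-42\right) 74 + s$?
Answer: $-3067$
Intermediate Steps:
$\left(-42\right) 74 + s = \left(-42\right) 74 + 41 = -3108 + 41 = -3067$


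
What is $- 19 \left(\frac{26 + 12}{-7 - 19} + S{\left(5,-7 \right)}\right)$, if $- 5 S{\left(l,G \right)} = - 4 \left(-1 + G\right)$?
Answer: $\frac{9709}{65} \approx 149.37$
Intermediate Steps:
$S{\left(l,G \right)} = - \frac{4}{5} + \frac{4 G}{5}$ ($S{\left(l,G \right)} = - \frac{\left(-4\right) \left(-1 + G\right)}{5} = - \frac{4 - 4 G}{5} = - \frac{4}{5} + \frac{4 G}{5}$)
$- 19 \left(\frac{26 + 12}{-7 - 19} + S{\left(5,-7 \right)}\right) = - 19 \left(\frac{26 + 12}{-7 - 19} + \left(- \frac{4}{5} + \frac{4}{5} \left(-7\right)\right)\right) = - 19 \left(\frac{38}{-26} - \frac{32}{5}\right) = - 19 \left(38 \left(- \frac{1}{26}\right) - \frac{32}{5}\right) = - 19 \left(- \frac{19}{13} - \frac{32}{5}\right) = \left(-19\right) \left(- \frac{511}{65}\right) = \frac{9709}{65}$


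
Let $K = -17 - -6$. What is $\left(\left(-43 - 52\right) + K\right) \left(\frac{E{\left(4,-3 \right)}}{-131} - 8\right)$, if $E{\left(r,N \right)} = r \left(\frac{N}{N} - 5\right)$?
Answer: $\frac{109392}{131} \approx 835.05$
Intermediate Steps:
$E{\left(r,N \right)} = - 4 r$ ($E{\left(r,N \right)} = r \left(1 - 5\right) = r \left(-4\right) = - 4 r$)
$K = -11$ ($K = -17 + 6 = -11$)
$\left(\left(-43 - 52\right) + K\right) \left(\frac{E{\left(4,-3 \right)}}{-131} - 8\right) = \left(\left(-43 - 52\right) - 11\right) \left(\frac{\left(-4\right) 4}{-131} - 8\right) = \left(-95 - 11\right) \left(\left(-16\right) \left(- \frac{1}{131}\right) - 8\right) = - 106 \left(\frac{16}{131} - 8\right) = \left(-106\right) \left(- \frac{1032}{131}\right) = \frac{109392}{131}$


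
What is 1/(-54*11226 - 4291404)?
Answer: -1/4897608 ≈ -2.0418e-7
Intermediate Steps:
1/(-54*11226 - 4291404) = 1/(-606204 - 4291404) = 1/(-4897608) = -1/4897608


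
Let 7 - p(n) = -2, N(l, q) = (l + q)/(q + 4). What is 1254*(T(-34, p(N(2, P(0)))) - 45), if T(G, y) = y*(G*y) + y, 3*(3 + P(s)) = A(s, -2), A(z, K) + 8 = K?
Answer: -3498660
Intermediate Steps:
A(z, K) = -8 + K
P(s) = -19/3 (P(s) = -3 + (-8 - 2)/3 = -3 + (⅓)*(-10) = -3 - 10/3 = -19/3)
N(l, q) = (l + q)/(4 + q)
p(n) = 9 (p(n) = 7 - 1*(-2) = 7 + 2 = 9)
T(G, y) = y + G*y² (T(G, y) = G*y² + y = y + G*y²)
1254*(T(-34, p(N(2, P(0)))) - 45) = 1254*(9*(1 - 34*9) - 45) = 1254*(9*(1 - 306) - 45) = 1254*(9*(-305) - 45) = 1254*(-2745 - 45) = 1254*(-2790) = -3498660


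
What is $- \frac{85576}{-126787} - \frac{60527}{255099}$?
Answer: $\frac{745069225}{1702275627} \approx 0.43769$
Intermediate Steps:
$- \frac{85576}{-126787} - \frac{60527}{255099} = \left(-85576\right) \left(- \frac{1}{126787}\right) - \frac{60527}{255099} = \frac{4504}{6673} - \frac{60527}{255099} = \frac{745069225}{1702275627}$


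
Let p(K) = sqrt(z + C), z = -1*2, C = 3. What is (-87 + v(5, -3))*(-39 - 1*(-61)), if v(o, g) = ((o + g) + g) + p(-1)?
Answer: -1914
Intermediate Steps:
z = -2
p(K) = 1 (p(K) = sqrt(-2 + 3) = sqrt(1) = 1)
v(o, g) = 1 + o + 2*g (v(o, g) = ((o + g) + g) + 1 = ((g + o) + g) + 1 = (o + 2*g) + 1 = 1 + o + 2*g)
(-87 + v(5, -3))*(-39 - 1*(-61)) = (-87 + (1 + 5 + 2*(-3)))*(-39 - 1*(-61)) = (-87 + (1 + 5 - 6))*(-39 + 61) = (-87 + 0)*22 = -87*22 = -1914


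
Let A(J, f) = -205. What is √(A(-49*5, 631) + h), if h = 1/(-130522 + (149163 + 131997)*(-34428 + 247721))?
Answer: 37*I*√538528630422087342998/59969329358 ≈ 14.318*I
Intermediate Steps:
h = 1/59969329358 (h = 1/(-130522 + 281160*213293) = 1/(-130522 + 59969459880) = 1/59969329358 ≈ 1.6675e-11)
√(A(-49*5, 631) + h) = √(-205 + 1/59969329358) = √(-12293712518389/59969329358) = 37*I*√538528630422087342998/59969329358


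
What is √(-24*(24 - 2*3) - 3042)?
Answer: 3*I*√386 ≈ 58.941*I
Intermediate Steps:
√(-24*(24 - 2*3) - 3042) = √(-24*(24 - 6) - 3042) = √(-24*18 - 3042) = √(-432 - 3042) = √(-3474) = 3*I*√386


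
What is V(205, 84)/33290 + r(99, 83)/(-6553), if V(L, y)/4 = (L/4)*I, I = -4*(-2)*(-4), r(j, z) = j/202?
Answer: -868680707/4406617274 ≈ -0.19713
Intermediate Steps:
r(j, z) = j/202 (r(j, z) = j*(1/202) = j/202)
I = -32 (I = 8*(-4) = -32)
V(L, y) = -32*L (V(L, y) = 4*((L/4)*(-32)) = 4*(-8*L) = -32*L)
V(205, 84)/33290 + r(99, 83)/(-6553) = -32*205/33290 + ((1/202)*99)/(-6553) = -6560*1/33290 + (99/202)*(-1/6553) = -656/3329 - 99/1323706 = -868680707/4406617274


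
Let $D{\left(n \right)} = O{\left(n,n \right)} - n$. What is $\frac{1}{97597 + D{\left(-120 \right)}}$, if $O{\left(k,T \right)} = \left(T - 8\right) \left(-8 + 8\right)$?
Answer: $\frac{1}{97717} \approx 1.0234 \cdot 10^{-5}$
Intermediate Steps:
$O{\left(k,T \right)} = 0$ ($O{\left(k,T \right)} = \left(-8 + T\right) 0 = 0$)
$D{\left(n \right)} = - n$ ($D{\left(n \right)} = 0 - n = - n$)
$\frac{1}{97597 + D{\left(-120 \right)}} = \frac{1}{97597 - -120} = \frac{1}{97597 + 120} = \frac{1}{97717}$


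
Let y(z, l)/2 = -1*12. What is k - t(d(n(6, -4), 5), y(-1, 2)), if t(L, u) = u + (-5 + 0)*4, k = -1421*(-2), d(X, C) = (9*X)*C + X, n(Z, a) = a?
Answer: 2886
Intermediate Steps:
d(X, C) = X + 9*C*X (d(X, C) = 9*C*X + X = X + 9*C*X)
k = 2842
y(z, l) = -24 (y(z, l) = 2*(-1*12) = 2*(-12) = -24)
t(L, u) = -20 + u (t(L, u) = u - 5*4 = u - 20 = -20 + u)
k - t(d(n(6, -4), 5), y(-1, 2)) = 2842 - (-20 - 24) = 2842 - 1*(-44) = 2842 + 44 = 2886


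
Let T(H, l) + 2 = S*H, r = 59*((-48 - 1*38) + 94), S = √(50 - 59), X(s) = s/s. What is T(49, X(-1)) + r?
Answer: 470 + 147*I ≈ 470.0 + 147.0*I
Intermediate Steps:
X(s) = 1
S = 3*I (S = √(-9) = 3*I ≈ 3.0*I)
r = 472 (r = 59*((-48 - 38) + 94) = 59*(-86 + 94) = 59*8 = 472)
T(H, l) = -2 + 3*I*H (T(H, l) = -2 + (3*I)*H = -2 + 3*I*H)
T(49, X(-1)) + r = (-2 + 3*I*49) + 472 = (-2 + 147*I) + 472 = 470 + 147*I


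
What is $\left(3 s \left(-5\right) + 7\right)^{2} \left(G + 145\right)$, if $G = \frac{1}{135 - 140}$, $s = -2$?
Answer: $\frac{991156}{5} \approx 1.9823 \cdot 10^{5}$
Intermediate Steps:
$G = - \frac{1}{5}$ ($G = \frac{1}{-5} = - \frac{1}{5} \approx -0.2$)
$\left(3 s \left(-5\right) + 7\right)^{2} \left(G + 145\right) = \left(3 \left(-2\right) \left(-5\right) + 7\right)^{2} \left(- \frac{1}{5} + 145\right) = \left(\left(-6\right) \left(-5\right) + 7\right)^{2} \cdot \frac{724}{5} = \left(30 + 7\right)^{2} \cdot \frac{724}{5} = 37^{2} \cdot \frac{724}{5} = 1369 \cdot \frac{724}{5} = \frac{991156}{5}$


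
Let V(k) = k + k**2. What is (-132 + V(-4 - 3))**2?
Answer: 8100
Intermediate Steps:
(-132 + V(-4 - 3))**2 = (-132 + (-4 - 3)*(1 + (-4 - 3)))**2 = (-132 - 7*(1 - 7))**2 = (-132 - 7*(-6))**2 = (-132 + 42)**2 = (-90)**2 = 8100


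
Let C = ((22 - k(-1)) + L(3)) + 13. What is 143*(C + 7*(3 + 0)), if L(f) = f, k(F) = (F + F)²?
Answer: 7865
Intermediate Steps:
k(F) = 4*F² (k(F) = (2*F)² = 4*F²)
C = 34 (C = ((22 - 4*(-1)²) + 3) + 13 = ((22 - 4) + 3) + 13 = (18 + 3) + 13 = 21 + 13 = 34)
143*(C + 7*(3 + 0)) = 143*(34 + 7*(3 + 0)) = 143*(34 + 7*3) = 143*(34 + 21) = 143*55 = 7865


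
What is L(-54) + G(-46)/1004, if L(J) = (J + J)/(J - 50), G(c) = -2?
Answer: 3382/3263 ≈ 1.0365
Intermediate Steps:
L(J) = 2*J/(-50 + J) (L(J) = (2*J)/(-50 + J) = 2*J/(-50 + J))
L(-54) + G(-46)/1004 = 2*(-54)/(-50 - 54) - 2/1004 = 2*(-54)/(-104) - 2*1/1004 = 2*(-54)*(-1/104) - 1/502 = 27/26 - 1/502 = 3382/3263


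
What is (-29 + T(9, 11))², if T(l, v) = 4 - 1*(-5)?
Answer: 400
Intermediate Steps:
T(l, v) = 9 (T(l, v) = 4 + 5 = 9)
(-29 + T(9, 11))² = (-29 + 9)² = (-20)² = 400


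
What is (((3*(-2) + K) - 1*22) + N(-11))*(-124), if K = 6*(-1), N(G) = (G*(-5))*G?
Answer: 79236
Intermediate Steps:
N(G) = -5*G² (N(G) = (-5*G)*G = -5*G²)
K = -6
(((3*(-2) + K) - 1*22) + N(-11))*(-124) = (((3*(-2) - 6) - 1*22) - 5*(-11)²)*(-124) = (((-6 - 6) - 22) - 5*121)*(-124) = ((-12 - 22) - 605)*(-124) = (-34 - 605)*(-124) = -639*(-124) = 79236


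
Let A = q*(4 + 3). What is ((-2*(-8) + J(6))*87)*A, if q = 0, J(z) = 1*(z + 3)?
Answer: 0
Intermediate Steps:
J(z) = 3 + z (J(z) = 1*(3 + z) = 3 + z)
A = 0 (A = 0*(4 + 3) = 0*7 = 0)
((-2*(-8) + J(6))*87)*A = ((-2*(-8) + (3 + 6))*87)*0 = ((16 + 9)*87)*0 = (25*87)*0 = 2175*0 = 0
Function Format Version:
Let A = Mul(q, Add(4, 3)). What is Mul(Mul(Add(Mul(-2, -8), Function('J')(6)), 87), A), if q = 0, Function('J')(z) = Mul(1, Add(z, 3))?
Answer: 0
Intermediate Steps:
Function('J')(z) = Add(3, z) (Function('J')(z) = Mul(1, Add(3, z)) = Add(3, z))
A = 0 (A = Mul(0, Add(4, 3)) = Mul(0, 7) = 0)
Mul(Mul(Add(Mul(-2, -8), Function('J')(6)), 87), A) = Mul(Mul(Add(Mul(-2, -8), Add(3, 6)), 87), 0) = Mul(Mul(Add(16, 9), 87), 0) = Mul(Mul(25, 87), 0) = Mul(2175, 0) = 0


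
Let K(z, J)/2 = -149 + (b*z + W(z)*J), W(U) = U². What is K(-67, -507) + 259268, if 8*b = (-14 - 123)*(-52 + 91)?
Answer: -16813523/4 ≈ -4.2034e+6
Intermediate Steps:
b = -5343/8 (b = ((-14 - 123)*(-52 + 91))/8 = (-137*39)/8 = (⅛)*(-5343) = -5343/8 ≈ -667.88)
K(z, J) = -298 - 5343*z/4 + 2*J*z² (K(z, J) = 2*(-149 + (-5343*z/8 + z²*J)) = 2*(-149 + (-5343*z/8 + J*z²)) = 2*(-149 - 5343*z/8 + J*z²) = -298 - 5343*z/4 + 2*J*z²)
K(-67, -507) + 259268 = (-298 - 5343/4*(-67) + 2*(-507)*(-67)²) + 259268 = (-298 + 357981/4 + 2*(-507)*4489) + 259268 = (-298 + 357981/4 - 4551846) + 259268 = -17850595/4 + 259268 = -16813523/4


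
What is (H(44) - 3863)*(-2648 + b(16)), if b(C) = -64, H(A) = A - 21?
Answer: 10414080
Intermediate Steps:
H(A) = -21 + A
(H(44) - 3863)*(-2648 + b(16)) = ((-21 + 44) - 3863)*(-2648 - 64) = (23 - 3863)*(-2712) = -3840*(-2712) = 10414080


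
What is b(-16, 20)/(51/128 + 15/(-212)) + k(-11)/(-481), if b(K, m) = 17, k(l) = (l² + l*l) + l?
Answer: 4227635/82251 ≈ 51.399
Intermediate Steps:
k(l) = l + 2*l² (k(l) = (l² + l²) + l = 2*l² + l = l + 2*l²)
b(-16, 20)/(51/128 + 15/(-212)) + k(-11)/(-481) = 17/(51/128 + 15/(-212)) - 11*(1 + 2*(-11))/(-481) = 17/(51*(1/128) + 15*(-1/212)) - 11*(1 - 22)*(-1/481) = 17/(51/128 - 15/212) - 11*(-21)*(-1/481) = 17/(2223/6784) + 231*(-1/481) = 17*(6784/2223) - 231/481 = 115328/2223 - 231/481 = 4227635/82251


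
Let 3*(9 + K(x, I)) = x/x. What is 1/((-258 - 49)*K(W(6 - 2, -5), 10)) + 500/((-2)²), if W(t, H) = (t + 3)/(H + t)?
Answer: 997753/7982 ≈ 125.00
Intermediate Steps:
W(t, H) = (3 + t)/(H + t)
K(x, I) = -26/3 (K(x, I) = -9 + (x/x)/3 = -9 + (⅓)*1 = -9 + ⅓ = -26/3)
1/((-258 - 49)*K(W(6 - 2, -5), 10)) + 500/((-2)²) = 1/((-258 - 49)*(-26/3)) + 500/((-2)²) = -3/26/(-307) + 500/4 = -1/307*(-3/26) + 500*(¼) = 3/7982 + 125 = 997753/7982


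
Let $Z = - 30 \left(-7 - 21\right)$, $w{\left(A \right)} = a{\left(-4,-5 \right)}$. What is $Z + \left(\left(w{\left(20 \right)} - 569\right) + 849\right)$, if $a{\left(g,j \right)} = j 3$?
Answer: $1105$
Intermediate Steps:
$a{\left(g,j \right)} = 3 j$
$w{\left(A \right)} = -15$ ($w{\left(A \right)} = 3 \left(-5\right) = -15$)
$Z = 840$ ($Z = \left(-30\right) \left(-28\right) = 840$)
$Z + \left(\left(w{\left(20 \right)} - 569\right) + 849\right) = 840 + \left(\left(-15 - 569\right) + 849\right) = 840 + \left(-584 + 849\right) = 840 + 265 = 1105$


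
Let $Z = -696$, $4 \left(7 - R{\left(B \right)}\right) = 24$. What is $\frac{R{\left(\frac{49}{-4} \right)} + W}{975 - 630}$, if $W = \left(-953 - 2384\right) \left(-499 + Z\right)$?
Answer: $\frac{3987716}{345} \approx 11559.0$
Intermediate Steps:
$R{\left(B \right)} = 1$ ($R{\left(B \right)} = 7 - 6 = 1$)
$W = 3987715$ ($W = \left(-953 - 2384\right) \left(-499 - 696\right) = \left(-3337\right) \left(-1195\right) = 3987715$)
$\frac{R{\left(\frac{49}{-4} \right)} + W}{975 - 630} = \frac{1 + 3987715}{975 - 630} = \frac{3987716}{345}$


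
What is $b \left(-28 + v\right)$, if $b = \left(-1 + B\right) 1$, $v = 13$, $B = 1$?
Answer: $0$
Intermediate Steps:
$b = 0$ ($b = \left(-1 + 1\right) 1 = 0 \cdot 1 = 0$)
$b \left(-28 + v\right) = 0 \left(-28 + 13\right) = 0 \left(-15\right) = 0$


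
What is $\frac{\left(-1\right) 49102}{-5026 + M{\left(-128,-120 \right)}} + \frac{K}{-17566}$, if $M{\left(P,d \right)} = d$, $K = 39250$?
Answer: $\frac{165136308}{22598659} \approx 7.3074$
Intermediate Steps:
$\frac{\left(-1\right) 49102}{-5026 + M{\left(-128,-120 \right)}} + \frac{K}{-17566} = \frac{\left(-1\right) 49102}{-5026 - 120} + \frac{39250}{-17566} = - \frac{49102}{-5146} + 39250 \left(- \frac{1}{17566}\right) = \left(-49102\right) \left(- \frac{1}{5146}\right) - \frac{19625}{8783} = \frac{24551}{2573} - \frac{19625}{8783} = \frac{165136308}{22598659}$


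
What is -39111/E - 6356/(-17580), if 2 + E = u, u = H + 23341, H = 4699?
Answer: -42446821/41075670 ≈ -1.0334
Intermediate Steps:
u = 28040 (u = 4699 + 23341 = 28040)
E = 28038 (E = -2 + 28040 = 28038)
-39111/E - 6356/(-17580) = -39111/28038 - 6356/(-17580) = -39111*1/28038 - 6356*(-1/17580) = -13037/9346 + 1589/4395 = -42446821/41075670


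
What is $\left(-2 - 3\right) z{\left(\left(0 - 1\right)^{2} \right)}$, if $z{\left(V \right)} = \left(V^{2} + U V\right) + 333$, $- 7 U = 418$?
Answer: $- \frac{9600}{7} \approx -1371.4$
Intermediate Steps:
$U = - \frac{418}{7}$ ($U = \left(- \frac{1}{7}\right) 418 = - \frac{418}{7} \approx -59.714$)
$z{\left(V \right)} = 333 + V^{2} - \frac{418 V}{7}$ ($z{\left(V \right)} = \left(V^{2} - \frac{418 V}{7}\right) + 333 = 333 + V^{2} - \frac{418 V}{7}$)
$\left(-2 - 3\right) z{\left(\left(0 - 1\right)^{2} \right)} = \left(-2 - 3\right) \left(333 + \left(\left(0 - 1\right)^{2}\right)^{2} - \frac{418 \left(0 - 1\right)^{2}}{7}\right) = - 5 \left(333 + \left(\left(-1\right)^{2}\right)^{2} - \frac{418 \left(-1\right)^{2}}{7}\right) = - 5 \left(333 + 1^{2} - \frac{418}{7}\right) = - 5 \left(333 + 1 - \frac{418}{7}\right) = \left(-5\right) \frac{1920}{7} = - \frac{9600}{7}$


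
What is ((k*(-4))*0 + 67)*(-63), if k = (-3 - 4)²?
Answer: -4221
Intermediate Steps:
k = 49 (k = (-7)² = 49)
((k*(-4))*0 + 67)*(-63) = ((49*(-4))*0 + 67)*(-63) = (-196*0 + 67)*(-63) = (0 + 67)*(-63) = 67*(-63) = -4221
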